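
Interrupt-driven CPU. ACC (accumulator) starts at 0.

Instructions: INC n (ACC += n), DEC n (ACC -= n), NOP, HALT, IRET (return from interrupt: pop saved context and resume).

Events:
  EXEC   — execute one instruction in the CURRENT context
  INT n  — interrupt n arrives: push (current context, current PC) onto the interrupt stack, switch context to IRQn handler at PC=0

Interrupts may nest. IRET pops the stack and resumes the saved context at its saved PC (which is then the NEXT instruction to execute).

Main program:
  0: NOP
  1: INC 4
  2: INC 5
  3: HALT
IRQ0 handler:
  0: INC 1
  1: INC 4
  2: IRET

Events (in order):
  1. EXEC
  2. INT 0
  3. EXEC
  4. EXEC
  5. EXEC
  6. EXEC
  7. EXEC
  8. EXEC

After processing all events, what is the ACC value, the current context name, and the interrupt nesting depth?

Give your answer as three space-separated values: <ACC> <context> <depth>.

Event 1 (EXEC): [MAIN] PC=0: NOP
Event 2 (INT 0): INT 0 arrives: push (MAIN, PC=1), enter IRQ0 at PC=0 (depth now 1)
Event 3 (EXEC): [IRQ0] PC=0: INC 1 -> ACC=1
Event 4 (EXEC): [IRQ0] PC=1: INC 4 -> ACC=5
Event 5 (EXEC): [IRQ0] PC=2: IRET -> resume MAIN at PC=1 (depth now 0)
Event 6 (EXEC): [MAIN] PC=1: INC 4 -> ACC=9
Event 7 (EXEC): [MAIN] PC=2: INC 5 -> ACC=14
Event 8 (EXEC): [MAIN] PC=3: HALT

Answer: 14 MAIN 0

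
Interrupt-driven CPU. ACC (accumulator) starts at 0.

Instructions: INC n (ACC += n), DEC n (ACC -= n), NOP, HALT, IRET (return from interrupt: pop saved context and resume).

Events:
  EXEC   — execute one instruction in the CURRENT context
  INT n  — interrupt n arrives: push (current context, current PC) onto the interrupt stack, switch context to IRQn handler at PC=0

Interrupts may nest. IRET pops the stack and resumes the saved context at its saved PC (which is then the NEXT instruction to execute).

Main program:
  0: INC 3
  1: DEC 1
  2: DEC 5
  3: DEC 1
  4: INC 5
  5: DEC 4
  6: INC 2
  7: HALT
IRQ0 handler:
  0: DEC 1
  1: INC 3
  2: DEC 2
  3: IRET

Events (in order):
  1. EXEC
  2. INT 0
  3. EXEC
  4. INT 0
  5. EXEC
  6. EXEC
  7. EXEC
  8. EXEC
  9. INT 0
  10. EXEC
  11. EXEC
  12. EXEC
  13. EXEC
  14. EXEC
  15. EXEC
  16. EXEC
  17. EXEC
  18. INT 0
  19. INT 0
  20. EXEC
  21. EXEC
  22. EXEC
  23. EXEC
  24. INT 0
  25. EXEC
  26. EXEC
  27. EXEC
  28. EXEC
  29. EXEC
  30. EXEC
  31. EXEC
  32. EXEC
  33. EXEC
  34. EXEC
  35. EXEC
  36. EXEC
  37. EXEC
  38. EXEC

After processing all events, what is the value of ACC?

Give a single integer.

Answer: -1

Derivation:
Event 1 (EXEC): [MAIN] PC=0: INC 3 -> ACC=3
Event 2 (INT 0): INT 0 arrives: push (MAIN, PC=1), enter IRQ0 at PC=0 (depth now 1)
Event 3 (EXEC): [IRQ0] PC=0: DEC 1 -> ACC=2
Event 4 (INT 0): INT 0 arrives: push (IRQ0, PC=1), enter IRQ0 at PC=0 (depth now 2)
Event 5 (EXEC): [IRQ0] PC=0: DEC 1 -> ACC=1
Event 6 (EXEC): [IRQ0] PC=1: INC 3 -> ACC=4
Event 7 (EXEC): [IRQ0] PC=2: DEC 2 -> ACC=2
Event 8 (EXEC): [IRQ0] PC=3: IRET -> resume IRQ0 at PC=1 (depth now 1)
Event 9 (INT 0): INT 0 arrives: push (IRQ0, PC=1), enter IRQ0 at PC=0 (depth now 2)
Event 10 (EXEC): [IRQ0] PC=0: DEC 1 -> ACC=1
Event 11 (EXEC): [IRQ0] PC=1: INC 3 -> ACC=4
Event 12 (EXEC): [IRQ0] PC=2: DEC 2 -> ACC=2
Event 13 (EXEC): [IRQ0] PC=3: IRET -> resume IRQ0 at PC=1 (depth now 1)
Event 14 (EXEC): [IRQ0] PC=1: INC 3 -> ACC=5
Event 15 (EXEC): [IRQ0] PC=2: DEC 2 -> ACC=3
Event 16 (EXEC): [IRQ0] PC=3: IRET -> resume MAIN at PC=1 (depth now 0)
Event 17 (EXEC): [MAIN] PC=1: DEC 1 -> ACC=2
Event 18 (INT 0): INT 0 arrives: push (MAIN, PC=2), enter IRQ0 at PC=0 (depth now 1)
Event 19 (INT 0): INT 0 arrives: push (IRQ0, PC=0), enter IRQ0 at PC=0 (depth now 2)
Event 20 (EXEC): [IRQ0] PC=0: DEC 1 -> ACC=1
Event 21 (EXEC): [IRQ0] PC=1: INC 3 -> ACC=4
Event 22 (EXEC): [IRQ0] PC=2: DEC 2 -> ACC=2
Event 23 (EXEC): [IRQ0] PC=3: IRET -> resume IRQ0 at PC=0 (depth now 1)
Event 24 (INT 0): INT 0 arrives: push (IRQ0, PC=0), enter IRQ0 at PC=0 (depth now 2)
Event 25 (EXEC): [IRQ0] PC=0: DEC 1 -> ACC=1
Event 26 (EXEC): [IRQ0] PC=1: INC 3 -> ACC=4
Event 27 (EXEC): [IRQ0] PC=2: DEC 2 -> ACC=2
Event 28 (EXEC): [IRQ0] PC=3: IRET -> resume IRQ0 at PC=0 (depth now 1)
Event 29 (EXEC): [IRQ0] PC=0: DEC 1 -> ACC=1
Event 30 (EXEC): [IRQ0] PC=1: INC 3 -> ACC=4
Event 31 (EXEC): [IRQ0] PC=2: DEC 2 -> ACC=2
Event 32 (EXEC): [IRQ0] PC=3: IRET -> resume MAIN at PC=2 (depth now 0)
Event 33 (EXEC): [MAIN] PC=2: DEC 5 -> ACC=-3
Event 34 (EXEC): [MAIN] PC=3: DEC 1 -> ACC=-4
Event 35 (EXEC): [MAIN] PC=4: INC 5 -> ACC=1
Event 36 (EXEC): [MAIN] PC=5: DEC 4 -> ACC=-3
Event 37 (EXEC): [MAIN] PC=6: INC 2 -> ACC=-1
Event 38 (EXEC): [MAIN] PC=7: HALT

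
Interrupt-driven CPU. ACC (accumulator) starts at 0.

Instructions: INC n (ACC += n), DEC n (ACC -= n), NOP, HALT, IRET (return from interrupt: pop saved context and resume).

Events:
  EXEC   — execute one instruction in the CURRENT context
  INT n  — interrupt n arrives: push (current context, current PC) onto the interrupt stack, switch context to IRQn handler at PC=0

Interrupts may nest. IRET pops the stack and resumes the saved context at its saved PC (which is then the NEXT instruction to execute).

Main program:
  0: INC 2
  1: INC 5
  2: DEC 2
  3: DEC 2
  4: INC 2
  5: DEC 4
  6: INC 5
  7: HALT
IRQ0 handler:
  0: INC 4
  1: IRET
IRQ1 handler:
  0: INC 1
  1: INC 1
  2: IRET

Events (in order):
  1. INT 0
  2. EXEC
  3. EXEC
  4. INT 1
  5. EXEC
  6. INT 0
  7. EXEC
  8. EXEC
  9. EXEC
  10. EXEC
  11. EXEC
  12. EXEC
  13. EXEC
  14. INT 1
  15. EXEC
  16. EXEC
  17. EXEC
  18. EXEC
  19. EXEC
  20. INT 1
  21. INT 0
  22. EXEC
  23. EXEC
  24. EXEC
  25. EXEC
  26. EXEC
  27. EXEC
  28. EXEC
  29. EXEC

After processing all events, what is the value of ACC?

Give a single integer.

Event 1 (INT 0): INT 0 arrives: push (MAIN, PC=0), enter IRQ0 at PC=0 (depth now 1)
Event 2 (EXEC): [IRQ0] PC=0: INC 4 -> ACC=4
Event 3 (EXEC): [IRQ0] PC=1: IRET -> resume MAIN at PC=0 (depth now 0)
Event 4 (INT 1): INT 1 arrives: push (MAIN, PC=0), enter IRQ1 at PC=0 (depth now 1)
Event 5 (EXEC): [IRQ1] PC=0: INC 1 -> ACC=5
Event 6 (INT 0): INT 0 arrives: push (IRQ1, PC=1), enter IRQ0 at PC=0 (depth now 2)
Event 7 (EXEC): [IRQ0] PC=0: INC 4 -> ACC=9
Event 8 (EXEC): [IRQ0] PC=1: IRET -> resume IRQ1 at PC=1 (depth now 1)
Event 9 (EXEC): [IRQ1] PC=1: INC 1 -> ACC=10
Event 10 (EXEC): [IRQ1] PC=2: IRET -> resume MAIN at PC=0 (depth now 0)
Event 11 (EXEC): [MAIN] PC=0: INC 2 -> ACC=12
Event 12 (EXEC): [MAIN] PC=1: INC 5 -> ACC=17
Event 13 (EXEC): [MAIN] PC=2: DEC 2 -> ACC=15
Event 14 (INT 1): INT 1 arrives: push (MAIN, PC=3), enter IRQ1 at PC=0 (depth now 1)
Event 15 (EXEC): [IRQ1] PC=0: INC 1 -> ACC=16
Event 16 (EXEC): [IRQ1] PC=1: INC 1 -> ACC=17
Event 17 (EXEC): [IRQ1] PC=2: IRET -> resume MAIN at PC=3 (depth now 0)
Event 18 (EXEC): [MAIN] PC=3: DEC 2 -> ACC=15
Event 19 (EXEC): [MAIN] PC=4: INC 2 -> ACC=17
Event 20 (INT 1): INT 1 arrives: push (MAIN, PC=5), enter IRQ1 at PC=0 (depth now 1)
Event 21 (INT 0): INT 0 arrives: push (IRQ1, PC=0), enter IRQ0 at PC=0 (depth now 2)
Event 22 (EXEC): [IRQ0] PC=0: INC 4 -> ACC=21
Event 23 (EXEC): [IRQ0] PC=1: IRET -> resume IRQ1 at PC=0 (depth now 1)
Event 24 (EXEC): [IRQ1] PC=0: INC 1 -> ACC=22
Event 25 (EXEC): [IRQ1] PC=1: INC 1 -> ACC=23
Event 26 (EXEC): [IRQ1] PC=2: IRET -> resume MAIN at PC=5 (depth now 0)
Event 27 (EXEC): [MAIN] PC=5: DEC 4 -> ACC=19
Event 28 (EXEC): [MAIN] PC=6: INC 5 -> ACC=24
Event 29 (EXEC): [MAIN] PC=7: HALT

Answer: 24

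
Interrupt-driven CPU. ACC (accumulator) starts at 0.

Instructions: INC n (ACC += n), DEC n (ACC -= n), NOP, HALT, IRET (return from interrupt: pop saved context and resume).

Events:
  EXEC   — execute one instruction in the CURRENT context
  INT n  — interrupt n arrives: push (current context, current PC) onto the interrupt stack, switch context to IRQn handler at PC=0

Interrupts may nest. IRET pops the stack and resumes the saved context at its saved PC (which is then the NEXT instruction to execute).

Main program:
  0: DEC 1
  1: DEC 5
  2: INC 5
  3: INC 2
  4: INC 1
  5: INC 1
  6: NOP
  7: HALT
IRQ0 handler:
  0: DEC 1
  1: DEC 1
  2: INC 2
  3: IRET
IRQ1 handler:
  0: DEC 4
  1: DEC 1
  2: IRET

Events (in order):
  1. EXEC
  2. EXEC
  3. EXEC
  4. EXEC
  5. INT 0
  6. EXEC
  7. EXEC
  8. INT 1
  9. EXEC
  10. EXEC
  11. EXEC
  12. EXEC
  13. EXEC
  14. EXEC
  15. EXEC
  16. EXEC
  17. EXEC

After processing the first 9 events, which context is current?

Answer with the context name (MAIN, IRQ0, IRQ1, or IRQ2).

Event 1 (EXEC): [MAIN] PC=0: DEC 1 -> ACC=-1
Event 2 (EXEC): [MAIN] PC=1: DEC 5 -> ACC=-6
Event 3 (EXEC): [MAIN] PC=2: INC 5 -> ACC=-1
Event 4 (EXEC): [MAIN] PC=3: INC 2 -> ACC=1
Event 5 (INT 0): INT 0 arrives: push (MAIN, PC=4), enter IRQ0 at PC=0 (depth now 1)
Event 6 (EXEC): [IRQ0] PC=0: DEC 1 -> ACC=0
Event 7 (EXEC): [IRQ0] PC=1: DEC 1 -> ACC=-1
Event 8 (INT 1): INT 1 arrives: push (IRQ0, PC=2), enter IRQ1 at PC=0 (depth now 2)
Event 9 (EXEC): [IRQ1] PC=0: DEC 4 -> ACC=-5

Answer: IRQ1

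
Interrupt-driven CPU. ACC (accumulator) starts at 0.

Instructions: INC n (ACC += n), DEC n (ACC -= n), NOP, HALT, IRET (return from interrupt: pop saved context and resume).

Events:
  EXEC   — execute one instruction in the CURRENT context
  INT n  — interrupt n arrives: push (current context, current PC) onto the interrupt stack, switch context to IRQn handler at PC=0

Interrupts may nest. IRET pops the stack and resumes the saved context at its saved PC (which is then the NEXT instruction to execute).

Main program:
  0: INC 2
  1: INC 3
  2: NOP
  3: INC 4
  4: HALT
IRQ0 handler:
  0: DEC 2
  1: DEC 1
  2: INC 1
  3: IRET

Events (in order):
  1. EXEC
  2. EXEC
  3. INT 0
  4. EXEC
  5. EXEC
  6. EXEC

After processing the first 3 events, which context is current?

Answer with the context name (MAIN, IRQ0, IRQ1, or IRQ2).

Answer: IRQ0

Derivation:
Event 1 (EXEC): [MAIN] PC=0: INC 2 -> ACC=2
Event 2 (EXEC): [MAIN] PC=1: INC 3 -> ACC=5
Event 3 (INT 0): INT 0 arrives: push (MAIN, PC=2), enter IRQ0 at PC=0 (depth now 1)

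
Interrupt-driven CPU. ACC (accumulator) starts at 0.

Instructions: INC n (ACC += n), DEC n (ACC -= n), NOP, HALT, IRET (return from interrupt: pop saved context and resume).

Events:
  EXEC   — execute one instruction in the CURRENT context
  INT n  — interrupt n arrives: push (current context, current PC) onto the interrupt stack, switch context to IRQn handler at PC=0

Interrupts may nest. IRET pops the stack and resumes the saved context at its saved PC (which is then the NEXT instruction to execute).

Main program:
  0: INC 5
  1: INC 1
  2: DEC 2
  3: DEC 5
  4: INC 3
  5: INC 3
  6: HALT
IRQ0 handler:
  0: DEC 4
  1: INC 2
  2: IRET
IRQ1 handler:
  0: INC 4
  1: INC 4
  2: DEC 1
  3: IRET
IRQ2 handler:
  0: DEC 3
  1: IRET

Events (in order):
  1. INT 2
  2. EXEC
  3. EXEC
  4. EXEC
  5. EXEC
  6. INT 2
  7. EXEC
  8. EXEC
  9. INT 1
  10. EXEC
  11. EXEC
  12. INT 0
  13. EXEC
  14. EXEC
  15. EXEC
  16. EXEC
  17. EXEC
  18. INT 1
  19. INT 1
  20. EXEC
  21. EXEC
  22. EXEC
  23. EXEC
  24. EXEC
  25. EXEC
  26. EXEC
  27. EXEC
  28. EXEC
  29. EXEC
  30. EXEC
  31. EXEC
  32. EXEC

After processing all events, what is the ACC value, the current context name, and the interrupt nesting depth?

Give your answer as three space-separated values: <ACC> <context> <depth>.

Answer: 18 MAIN 0

Derivation:
Event 1 (INT 2): INT 2 arrives: push (MAIN, PC=0), enter IRQ2 at PC=0 (depth now 1)
Event 2 (EXEC): [IRQ2] PC=0: DEC 3 -> ACC=-3
Event 3 (EXEC): [IRQ2] PC=1: IRET -> resume MAIN at PC=0 (depth now 0)
Event 4 (EXEC): [MAIN] PC=0: INC 5 -> ACC=2
Event 5 (EXEC): [MAIN] PC=1: INC 1 -> ACC=3
Event 6 (INT 2): INT 2 arrives: push (MAIN, PC=2), enter IRQ2 at PC=0 (depth now 1)
Event 7 (EXEC): [IRQ2] PC=0: DEC 3 -> ACC=0
Event 8 (EXEC): [IRQ2] PC=1: IRET -> resume MAIN at PC=2 (depth now 0)
Event 9 (INT 1): INT 1 arrives: push (MAIN, PC=2), enter IRQ1 at PC=0 (depth now 1)
Event 10 (EXEC): [IRQ1] PC=0: INC 4 -> ACC=4
Event 11 (EXEC): [IRQ1] PC=1: INC 4 -> ACC=8
Event 12 (INT 0): INT 0 arrives: push (IRQ1, PC=2), enter IRQ0 at PC=0 (depth now 2)
Event 13 (EXEC): [IRQ0] PC=0: DEC 4 -> ACC=4
Event 14 (EXEC): [IRQ0] PC=1: INC 2 -> ACC=6
Event 15 (EXEC): [IRQ0] PC=2: IRET -> resume IRQ1 at PC=2 (depth now 1)
Event 16 (EXEC): [IRQ1] PC=2: DEC 1 -> ACC=5
Event 17 (EXEC): [IRQ1] PC=3: IRET -> resume MAIN at PC=2 (depth now 0)
Event 18 (INT 1): INT 1 arrives: push (MAIN, PC=2), enter IRQ1 at PC=0 (depth now 1)
Event 19 (INT 1): INT 1 arrives: push (IRQ1, PC=0), enter IRQ1 at PC=0 (depth now 2)
Event 20 (EXEC): [IRQ1] PC=0: INC 4 -> ACC=9
Event 21 (EXEC): [IRQ1] PC=1: INC 4 -> ACC=13
Event 22 (EXEC): [IRQ1] PC=2: DEC 1 -> ACC=12
Event 23 (EXEC): [IRQ1] PC=3: IRET -> resume IRQ1 at PC=0 (depth now 1)
Event 24 (EXEC): [IRQ1] PC=0: INC 4 -> ACC=16
Event 25 (EXEC): [IRQ1] PC=1: INC 4 -> ACC=20
Event 26 (EXEC): [IRQ1] PC=2: DEC 1 -> ACC=19
Event 27 (EXEC): [IRQ1] PC=3: IRET -> resume MAIN at PC=2 (depth now 0)
Event 28 (EXEC): [MAIN] PC=2: DEC 2 -> ACC=17
Event 29 (EXEC): [MAIN] PC=3: DEC 5 -> ACC=12
Event 30 (EXEC): [MAIN] PC=4: INC 3 -> ACC=15
Event 31 (EXEC): [MAIN] PC=5: INC 3 -> ACC=18
Event 32 (EXEC): [MAIN] PC=6: HALT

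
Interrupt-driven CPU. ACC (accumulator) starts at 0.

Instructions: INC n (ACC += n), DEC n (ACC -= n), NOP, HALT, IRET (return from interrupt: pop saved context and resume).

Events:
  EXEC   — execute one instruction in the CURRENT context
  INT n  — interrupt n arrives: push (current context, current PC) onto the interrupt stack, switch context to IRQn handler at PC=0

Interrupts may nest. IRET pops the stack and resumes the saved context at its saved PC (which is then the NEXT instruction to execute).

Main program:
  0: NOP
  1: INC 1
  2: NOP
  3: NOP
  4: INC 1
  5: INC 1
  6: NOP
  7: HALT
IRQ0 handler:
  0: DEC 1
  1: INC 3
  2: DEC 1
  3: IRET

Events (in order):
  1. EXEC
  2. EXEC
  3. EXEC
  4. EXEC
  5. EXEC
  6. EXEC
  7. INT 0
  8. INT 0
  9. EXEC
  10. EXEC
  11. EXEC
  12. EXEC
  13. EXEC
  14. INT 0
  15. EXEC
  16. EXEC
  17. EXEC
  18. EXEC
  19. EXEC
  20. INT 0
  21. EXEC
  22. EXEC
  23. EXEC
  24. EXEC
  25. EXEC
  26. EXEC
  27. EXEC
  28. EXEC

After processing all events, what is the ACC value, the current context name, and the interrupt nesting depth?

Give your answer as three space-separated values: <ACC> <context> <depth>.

Answer: 7 MAIN 0

Derivation:
Event 1 (EXEC): [MAIN] PC=0: NOP
Event 2 (EXEC): [MAIN] PC=1: INC 1 -> ACC=1
Event 3 (EXEC): [MAIN] PC=2: NOP
Event 4 (EXEC): [MAIN] PC=3: NOP
Event 5 (EXEC): [MAIN] PC=4: INC 1 -> ACC=2
Event 6 (EXEC): [MAIN] PC=5: INC 1 -> ACC=3
Event 7 (INT 0): INT 0 arrives: push (MAIN, PC=6), enter IRQ0 at PC=0 (depth now 1)
Event 8 (INT 0): INT 0 arrives: push (IRQ0, PC=0), enter IRQ0 at PC=0 (depth now 2)
Event 9 (EXEC): [IRQ0] PC=0: DEC 1 -> ACC=2
Event 10 (EXEC): [IRQ0] PC=1: INC 3 -> ACC=5
Event 11 (EXEC): [IRQ0] PC=2: DEC 1 -> ACC=4
Event 12 (EXEC): [IRQ0] PC=3: IRET -> resume IRQ0 at PC=0 (depth now 1)
Event 13 (EXEC): [IRQ0] PC=0: DEC 1 -> ACC=3
Event 14 (INT 0): INT 0 arrives: push (IRQ0, PC=1), enter IRQ0 at PC=0 (depth now 2)
Event 15 (EXEC): [IRQ0] PC=0: DEC 1 -> ACC=2
Event 16 (EXEC): [IRQ0] PC=1: INC 3 -> ACC=5
Event 17 (EXEC): [IRQ0] PC=2: DEC 1 -> ACC=4
Event 18 (EXEC): [IRQ0] PC=3: IRET -> resume IRQ0 at PC=1 (depth now 1)
Event 19 (EXEC): [IRQ0] PC=1: INC 3 -> ACC=7
Event 20 (INT 0): INT 0 arrives: push (IRQ0, PC=2), enter IRQ0 at PC=0 (depth now 2)
Event 21 (EXEC): [IRQ0] PC=0: DEC 1 -> ACC=6
Event 22 (EXEC): [IRQ0] PC=1: INC 3 -> ACC=9
Event 23 (EXEC): [IRQ0] PC=2: DEC 1 -> ACC=8
Event 24 (EXEC): [IRQ0] PC=3: IRET -> resume IRQ0 at PC=2 (depth now 1)
Event 25 (EXEC): [IRQ0] PC=2: DEC 1 -> ACC=7
Event 26 (EXEC): [IRQ0] PC=3: IRET -> resume MAIN at PC=6 (depth now 0)
Event 27 (EXEC): [MAIN] PC=6: NOP
Event 28 (EXEC): [MAIN] PC=7: HALT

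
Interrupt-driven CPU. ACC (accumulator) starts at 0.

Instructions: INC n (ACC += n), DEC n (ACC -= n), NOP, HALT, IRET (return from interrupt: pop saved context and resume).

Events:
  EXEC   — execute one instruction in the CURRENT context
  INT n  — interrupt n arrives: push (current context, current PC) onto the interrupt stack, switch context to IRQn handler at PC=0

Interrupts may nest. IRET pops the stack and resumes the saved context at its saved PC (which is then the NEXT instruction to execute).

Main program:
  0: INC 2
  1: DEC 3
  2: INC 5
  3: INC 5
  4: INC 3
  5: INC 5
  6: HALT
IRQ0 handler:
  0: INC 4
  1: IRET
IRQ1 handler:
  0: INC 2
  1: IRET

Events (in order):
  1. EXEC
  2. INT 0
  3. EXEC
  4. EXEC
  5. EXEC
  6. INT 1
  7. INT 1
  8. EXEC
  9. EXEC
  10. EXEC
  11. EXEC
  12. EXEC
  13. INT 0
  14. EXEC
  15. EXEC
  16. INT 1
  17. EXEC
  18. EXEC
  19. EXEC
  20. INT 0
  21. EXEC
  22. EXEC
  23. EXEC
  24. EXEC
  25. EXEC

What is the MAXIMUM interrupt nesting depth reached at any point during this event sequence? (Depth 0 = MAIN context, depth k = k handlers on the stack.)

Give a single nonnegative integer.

Event 1 (EXEC): [MAIN] PC=0: INC 2 -> ACC=2 [depth=0]
Event 2 (INT 0): INT 0 arrives: push (MAIN, PC=1), enter IRQ0 at PC=0 (depth now 1) [depth=1]
Event 3 (EXEC): [IRQ0] PC=0: INC 4 -> ACC=6 [depth=1]
Event 4 (EXEC): [IRQ0] PC=1: IRET -> resume MAIN at PC=1 (depth now 0) [depth=0]
Event 5 (EXEC): [MAIN] PC=1: DEC 3 -> ACC=3 [depth=0]
Event 6 (INT 1): INT 1 arrives: push (MAIN, PC=2), enter IRQ1 at PC=0 (depth now 1) [depth=1]
Event 7 (INT 1): INT 1 arrives: push (IRQ1, PC=0), enter IRQ1 at PC=0 (depth now 2) [depth=2]
Event 8 (EXEC): [IRQ1] PC=0: INC 2 -> ACC=5 [depth=2]
Event 9 (EXEC): [IRQ1] PC=1: IRET -> resume IRQ1 at PC=0 (depth now 1) [depth=1]
Event 10 (EXEC): [IRQ1] PC=0: INC 2 -> ACC=7 [depth=1]
Event 11 (EXEC): [IRQ1] PC=1: IRET -> resume MAIN at PC=2 (depth now 0) [depth=0]
Event 12 (EXEC): [MAIN] PC=2: INC 5 -> ACC=12 [depth=0]
Event 13 (INT 0): INT 0 arrives: push (MAIN, PC=3), enter IRQ0 at PC=0 (depth now 1) [depth=1]
Event 14 (EXEC): [IRQ0] PC=0: INC 4 -> ACC=16 [depth=1]
Event 15 (EXEC): [IRQ0] PC=1: IRET -> resume MAIN at PC=3 (depth now 0) [depth=0]
Event 16 (INT 1): INT 1 arrives: push (MAIN, PC=3), enter IRQ1 at PC=0 (depth now 1) [depth=1]
Event 17 (EXEC): [IRQ1] PC=0: INC 2 -> ACC=18 [depth=1]
Event 18 (EXEC): [IRQ1] PC=1: IRET -> resume MAIN at PC=3 (depth now 0) [depth=0]
Event 19 (EXEC): [MAIN] PC=3: INC 5 -> ACC=23 [depth=0]
Event 20 (INT 0): INT 0 arrives: push (MAIN, PC=4), enter IRQ0 at PC=0 (depth now 1) [depth=1]
Event 21 (EXEC): [IRQ0] PC=0: INC 4 -> ACC=27 [depth=1]
Event 22 (EXEC): [IRQ0] PC=1: IRET -> resume MAIN at PC=4 (depth now 0) [depth=0]
Event 23 (EXEC): [MAIN] PC=4: INC 3 -> ACC=30 [depth=0]
Event 24 (EXEC): [MAIN] PC=5: INC 5 -> ACC=35 [depth=0]
Event 25 (EXEC): [MAIN] PC=6: HALT [depth=0]
Max depth observed: 2

Answer: 2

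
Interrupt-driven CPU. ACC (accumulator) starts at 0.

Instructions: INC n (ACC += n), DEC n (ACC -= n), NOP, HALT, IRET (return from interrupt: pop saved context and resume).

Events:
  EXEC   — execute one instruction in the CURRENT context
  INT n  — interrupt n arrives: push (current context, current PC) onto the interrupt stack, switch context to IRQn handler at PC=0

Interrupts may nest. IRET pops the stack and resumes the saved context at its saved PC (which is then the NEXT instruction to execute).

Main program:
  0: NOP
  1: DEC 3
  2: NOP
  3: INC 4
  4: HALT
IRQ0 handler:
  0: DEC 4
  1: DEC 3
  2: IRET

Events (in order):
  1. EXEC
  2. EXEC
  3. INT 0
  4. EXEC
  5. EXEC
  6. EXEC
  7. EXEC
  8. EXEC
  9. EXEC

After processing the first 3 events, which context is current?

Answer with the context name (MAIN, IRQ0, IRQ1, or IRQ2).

Event 1 (EXEC): [MAIN] PC=0: NOP
Event 2 (EXEC): [MAIN] PC=1: DEC 3 -> ACC=-3
Event 3 (INT 0): INT 0 arrives: push (MAIN, PC=2), enter IRQ0 at PC=0 (depth now 1)

Answer: IRQ0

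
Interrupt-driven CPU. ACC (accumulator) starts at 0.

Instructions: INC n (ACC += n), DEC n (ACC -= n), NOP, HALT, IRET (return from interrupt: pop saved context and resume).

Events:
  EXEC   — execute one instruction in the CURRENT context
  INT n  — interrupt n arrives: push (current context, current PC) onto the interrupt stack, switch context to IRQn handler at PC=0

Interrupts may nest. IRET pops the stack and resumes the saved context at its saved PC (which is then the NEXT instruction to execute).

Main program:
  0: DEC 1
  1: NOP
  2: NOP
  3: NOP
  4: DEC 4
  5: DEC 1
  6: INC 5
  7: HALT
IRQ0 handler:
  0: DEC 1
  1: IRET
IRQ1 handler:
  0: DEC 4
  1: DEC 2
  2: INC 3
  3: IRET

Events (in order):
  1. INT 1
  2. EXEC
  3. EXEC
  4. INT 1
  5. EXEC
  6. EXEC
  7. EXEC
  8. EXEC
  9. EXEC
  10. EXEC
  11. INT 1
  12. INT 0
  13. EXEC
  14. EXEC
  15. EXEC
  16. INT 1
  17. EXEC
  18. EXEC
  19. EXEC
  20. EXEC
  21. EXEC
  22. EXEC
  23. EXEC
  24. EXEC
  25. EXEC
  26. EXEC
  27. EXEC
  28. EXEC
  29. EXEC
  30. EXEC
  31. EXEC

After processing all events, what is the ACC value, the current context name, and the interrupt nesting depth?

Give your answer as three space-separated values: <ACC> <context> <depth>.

Answer: -14 MAIN 0

Derivation:
Event 1 (INT 1): INT 1 arrives: push (MAIN, PC=0), enter IRQ1 at PC=0 (depth now 1)
Event 2 (EXEC): [IRQ1] PC=0: DEC 4 -> ACC=-4
Event 3 (EXEC): [IRQ1] PC=1: DEC 2 -> ACC=-6
Event 4 (INT 1): INT 1 arrives: push (IRQ1, PC=2), enter IRQ1 at PC=0 (depth now 2)
Event 5 (EXEC): [IRQ1] PC=0: DEC 4 -> ACC=-10
Event 6 (EXEC): [IRQ1] PC=1: DEC 2 -> ACC=-12
Event 7 (EXEC): [IRQ1] PC=2: INC 3 -> ACC=-9
Event 8 (EXEC): [IRQ1] PC=3: IRET -> resume IRQ1 at PC=2 (depth now 1)
Event 9 (EXEC): [IRQ1] PC=2: INC 3 -> ACC=-6
Event 10 (EXEC): [IRQ1] PC=3: IRET -> resume MAIN at PC=0 (depth now 0)
Event 11 (INT 1): INT 1 arrives: push (MAIN, PC=0), enter IRQ1 at PC=0 (depth now 1)
Event 12 (INT 0): INT 0 arrives: push (IRQ1, PC=0), enter IRQ0 at PC=0 (depth now 2)
Event 13 (EXEC): [IRQ0] PC=0: DEC 1 -> ACC=-7
Event 14 (EXEC): [IRQ0] PC=1: IRET -> resume IRQ1 at PC=0 (depth now 1)
Event 15 (EXEC): [IRQ1] PC=0: DEC 4 -> ACC=-11
Event 16 (INT 1): INT 1 arrives: push (IRQ1, PC=1), enter IRQ1 at PC=0 (depth now 2)
Event 17 (EXEC): [IRQ1] PC=0: DEC 4 -> ACC=-15
Event 18 (EXEC): [IRQ1] PC=1: DEC 2 -> ACC=-17
Event 19 (EXEC): [IRQ1] PC=2: INC 3 -> ACC=-14
Event 20 (EXEC): [IRQ1] PC=3: IRET -> resume IRQ1 at PC=1 (depth now 1)
Event 21 (EXEC): [IRQ1] PC=1: DEC 2 -> ACC=-16
Event 22 (EXEC): [IRQ1] PC=2: INC 3 -> ACC=-13
Event 23 (EXEC): [IRQ1] PC=3: IRET -> resume MAIN at PC=0 (depth now 0)
Event 24 (EXEC): [MAIN] PC=0: DEC 1 -> ACC=-14
Event 25 (EXEC): [MAIN] PC=1: NOP
Event 26 (EXEC): [MAIN] PC=2: NOP
Event 27 (EXEC): [MAIN] PC=3: NOP
Event 28 (EXEC): [MAIN] PC=4: DEC 4 -> ACC=-18
Event 29 (EXEC): [MAIN] PC=5: DEC 1 -> ACC=-19
Event 30 (EXEC): [MAIN] PC=6: INC 5 -> ACC=-14
Event 31 (EXEC): [MAIN] PC=7: HALT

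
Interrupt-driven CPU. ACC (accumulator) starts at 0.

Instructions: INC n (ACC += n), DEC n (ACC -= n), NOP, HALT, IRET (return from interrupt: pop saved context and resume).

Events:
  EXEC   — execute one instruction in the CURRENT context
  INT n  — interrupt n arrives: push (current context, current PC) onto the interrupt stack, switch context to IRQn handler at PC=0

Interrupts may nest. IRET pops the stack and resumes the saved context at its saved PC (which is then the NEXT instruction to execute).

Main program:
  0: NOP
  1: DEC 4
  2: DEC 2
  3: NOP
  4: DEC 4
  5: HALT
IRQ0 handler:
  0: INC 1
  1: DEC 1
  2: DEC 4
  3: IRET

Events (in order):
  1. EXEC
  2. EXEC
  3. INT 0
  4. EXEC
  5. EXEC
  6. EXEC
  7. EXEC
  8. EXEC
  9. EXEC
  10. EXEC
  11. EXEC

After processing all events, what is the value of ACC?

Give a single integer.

Answer: -14

Derivation:
Event 1 (EXEC): [MAIN] PC=0: NOP
Event 2 (EXEC): [MAIN] PC=1: DEC 4 -> ACC=-4
Event 3 (INT 0): INT 0 arrives: push (MAIN, PC=2), enter IRQ0 at PC=0 (depth now 1)
Event 4 (EXEC): [IRQ0] PC=0: INC 1 -> ACC=-3
Event 5 (EXEC): [IRQ0] PC=1: DEC 1 -> ACC=-4
Event 6 (EXEC): [IRQ0] PC=2: DEC 4 -> ACC=-8
Event 7 (EXEC): [IRQ0] PC=3: IRET -> resume MAIN at PC=2 (depth now 0)
Event 8 (EXEC): [MAIN] PC=2: DEC 2 -> ACC=-10
Event 9 (EXEC): [MAIN] PC=3: NOP
Event 10 (EXEC): [MAIN] PC=4: DEC 4 -> ACC=-14
Event 11 (EXEC): [MAIN] PC=5: HALT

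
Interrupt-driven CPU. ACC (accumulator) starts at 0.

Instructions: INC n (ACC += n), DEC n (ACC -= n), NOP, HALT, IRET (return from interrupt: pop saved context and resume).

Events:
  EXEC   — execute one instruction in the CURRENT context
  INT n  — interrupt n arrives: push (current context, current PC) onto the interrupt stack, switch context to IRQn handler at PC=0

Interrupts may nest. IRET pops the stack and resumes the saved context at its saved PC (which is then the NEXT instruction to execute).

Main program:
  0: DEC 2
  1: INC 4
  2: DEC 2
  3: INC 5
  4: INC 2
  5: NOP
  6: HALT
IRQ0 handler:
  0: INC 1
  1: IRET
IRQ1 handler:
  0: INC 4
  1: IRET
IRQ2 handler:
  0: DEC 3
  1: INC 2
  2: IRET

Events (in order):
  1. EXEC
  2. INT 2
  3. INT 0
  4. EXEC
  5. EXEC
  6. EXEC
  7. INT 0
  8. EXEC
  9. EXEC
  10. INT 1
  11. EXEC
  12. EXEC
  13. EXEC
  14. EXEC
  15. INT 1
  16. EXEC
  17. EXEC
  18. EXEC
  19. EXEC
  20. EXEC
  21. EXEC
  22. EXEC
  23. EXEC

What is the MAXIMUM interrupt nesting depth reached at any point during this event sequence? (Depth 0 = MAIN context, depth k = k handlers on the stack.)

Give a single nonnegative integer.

Event 1 (EXEC): [MAIN] PC=0: DEC 2 -> ACC=-2 [depth=0]
Event 2 (INT 2): INT 2 arrives: push (MAIN, PC=1), enter IRQ2 at PC=0 (depth now 1) [depth=1]
Event 3 (INT 0): INT 0 arrives: push (IRQ2, PC=0), enter IRQ0 at PC=0 (depth now 2) [depth=2]
Event 4 (EXEC): [IRQ0] PC=0: INC 1 -> ACC=-1 [depth=2]
Event 5 (EXEC): [IRQ0] PC=1: IRET -> resume IRQ2 at PC=0 (depth now 1) [depth=1]
Event 6 (EXEC): [IRQ2] PC=0: DEC 3 -> ACC=-4 [depth=1]
Event 7 (INT 0): INT 0 arrives: push (IRQ2, PC=1), enter IRQ0 at PC=0 (depth now 2) [depth=2]
Event 8 (EXEC): [IRQ0] PC=0: INC 1 -> ACC=-3 [depth=2]
Event 9 (EXEC): [IRQ0] PC=1: IRET -> resume IRQ2 at PC=1 (depth now 1) [depth=1]
Event 10 (INT 1): INT 1 arrives: push (IRQ2, PC=1), enter IRQ1 at PC=0 (depth now 2) [depth=2]
Event 11 (EXEC): [IRQ1] PC=0: INC 4 -> ACC=1 [depth=2]
Event 12 (EXEC): [IRQ1] PC=1: IRET -> resume IRQ2 at PC=1 (depth now 1) [depth=1]
Event 13 (EXEC): [IRQ2] PC=1: INC 2 -> ACC=3 [depth=1]
Event 14 (EXEC): [IRQ2] PC=2: IRET -> resume MAIN at PC=1 (depth now 0) [depth=0]
Event 15 (INT 1): INT 1 arrives: push (MAIN, PC=1), enter IRQ1 at PC=0 (depth now 1) [depth=1]
Event 16 (EXEC): [IRQ1] PC=0: INC 4 -> ACC=7 [depth=1]
Event 17 (EXEC): [IRQ1] PC=1: IRET -> resume MAIN at PC=1 (depth now 0) [depth=0]
Event 18 (EXEC): [MAIN] PC=1: INC 4 -> ACC=11 [depth=0]
Event 19 (EXEC): [MAIN] PC=2: DEC 2 -> ACC=9 [depth=0]
Event 20 (EXEC): [MAIN] PC=3: INC 5 -> ACC=14 [depth=0]
Event 21 (EXEC): [MAIN] PC=4: INC 2 -> ACC=16 [depth=0]
Event 22 (EXEC): [MAIN] PC=5: NOP [depth=0]
Event 23 (EXEC): [MAIN] PC=6: HALT [depth=0]
Max depth observed: 2

Answer: 2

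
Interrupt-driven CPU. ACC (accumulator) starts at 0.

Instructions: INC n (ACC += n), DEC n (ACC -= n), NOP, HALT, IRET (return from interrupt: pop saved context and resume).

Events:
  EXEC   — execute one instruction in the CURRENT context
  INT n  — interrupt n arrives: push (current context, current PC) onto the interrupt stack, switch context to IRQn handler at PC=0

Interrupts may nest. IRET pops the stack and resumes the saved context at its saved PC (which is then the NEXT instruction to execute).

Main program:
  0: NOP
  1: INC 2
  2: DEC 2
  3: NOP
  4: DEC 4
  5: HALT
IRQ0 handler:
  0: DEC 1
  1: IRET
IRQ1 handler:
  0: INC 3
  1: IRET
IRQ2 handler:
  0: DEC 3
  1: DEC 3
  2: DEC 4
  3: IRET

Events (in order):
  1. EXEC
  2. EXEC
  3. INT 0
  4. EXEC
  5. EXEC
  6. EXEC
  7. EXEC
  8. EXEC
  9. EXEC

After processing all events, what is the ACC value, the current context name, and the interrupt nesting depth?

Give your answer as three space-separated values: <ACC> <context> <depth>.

Event 1 (EXEC): [MAIN] PC=0: NOP
Event 2 (EXEC): [MAIN] PC=1: INC 2 -> ACC=2
Event 3 (INT 0): INT 0 arrives: push (MAIN, PC=2), enter IRQ0 at PC=0 (depth now 1)
Event 4 (EXEC): [IRQ0] PC=0: DEC 1 -> ACC=1
Event 5 (EXEC): [IRQ0] PC=1: IRET -> resume MAIN at PC=2 (depth now 0)
Event 6 (EXEC): [MAIN] PC=2: DEC 2 -> ACC=-1
Event 7 (EXEC): [MAIN] PC=3: NOP
Event 8 (EXEC): [MAIN] PC=4: DEC 4 -> ACC=-5
Event 9 (EXEC): [MAIN] PC=5: HALT

Answer: -5 MAIN 0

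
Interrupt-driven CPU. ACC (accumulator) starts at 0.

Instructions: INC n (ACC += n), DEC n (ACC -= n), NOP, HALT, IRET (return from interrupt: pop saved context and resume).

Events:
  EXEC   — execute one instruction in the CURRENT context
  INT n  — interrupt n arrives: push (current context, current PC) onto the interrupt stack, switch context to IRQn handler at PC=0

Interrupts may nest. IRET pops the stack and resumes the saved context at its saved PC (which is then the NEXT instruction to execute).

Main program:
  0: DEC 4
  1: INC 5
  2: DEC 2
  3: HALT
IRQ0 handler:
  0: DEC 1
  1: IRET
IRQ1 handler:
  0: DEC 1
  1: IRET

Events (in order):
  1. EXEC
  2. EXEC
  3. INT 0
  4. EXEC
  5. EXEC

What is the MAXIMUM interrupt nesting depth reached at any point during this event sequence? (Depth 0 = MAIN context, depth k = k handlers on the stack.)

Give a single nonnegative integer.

Answer: 1

Derivation:
Event 1 (EXEC): [MAIN] PC=0: DEC 4 -> ACC=-4 [depth=0]
Event 2 (EXEC): [MAIN] PC=1: INC 5 -> ACC=1 [depth=0]
Event 3 (INT 0): INT 0 arrives: push (MAIN, PC=2), enter IRQ0 at PC=0 (depth now 1) [depth=1]
Event 4 (EXEC): [IRQ0] PC=0: DEC 1 -> ACC=0 [depth=1]
Event 5 (EXEC): [IRQ0] PC=1: IRET -> resume MAIN at PC=2 (depth now 0) [depth=0]
Max depth observed: 1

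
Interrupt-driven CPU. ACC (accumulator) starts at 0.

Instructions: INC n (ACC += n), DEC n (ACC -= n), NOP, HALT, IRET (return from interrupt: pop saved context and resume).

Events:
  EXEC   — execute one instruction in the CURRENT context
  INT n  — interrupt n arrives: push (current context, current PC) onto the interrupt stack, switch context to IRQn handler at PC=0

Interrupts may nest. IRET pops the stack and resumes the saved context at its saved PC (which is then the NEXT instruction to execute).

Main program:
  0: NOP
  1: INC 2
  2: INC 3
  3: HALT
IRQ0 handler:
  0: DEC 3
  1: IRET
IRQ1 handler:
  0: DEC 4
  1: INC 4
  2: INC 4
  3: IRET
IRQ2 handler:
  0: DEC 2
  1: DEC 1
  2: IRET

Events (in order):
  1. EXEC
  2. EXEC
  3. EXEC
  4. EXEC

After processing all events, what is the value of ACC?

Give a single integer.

Answer: 5

Derivation:
Event 1 (EXEC): [MAIN] PC=0: NOP
Event 2 (EXEC): [MAIN] PC=1: INC 2 -> ACC=2
Event 3 (EXEC): [MAIN] PC=2: INC 3 -> ACC=5
Event 4 (EXEC): [MAIN] PC=3: HALT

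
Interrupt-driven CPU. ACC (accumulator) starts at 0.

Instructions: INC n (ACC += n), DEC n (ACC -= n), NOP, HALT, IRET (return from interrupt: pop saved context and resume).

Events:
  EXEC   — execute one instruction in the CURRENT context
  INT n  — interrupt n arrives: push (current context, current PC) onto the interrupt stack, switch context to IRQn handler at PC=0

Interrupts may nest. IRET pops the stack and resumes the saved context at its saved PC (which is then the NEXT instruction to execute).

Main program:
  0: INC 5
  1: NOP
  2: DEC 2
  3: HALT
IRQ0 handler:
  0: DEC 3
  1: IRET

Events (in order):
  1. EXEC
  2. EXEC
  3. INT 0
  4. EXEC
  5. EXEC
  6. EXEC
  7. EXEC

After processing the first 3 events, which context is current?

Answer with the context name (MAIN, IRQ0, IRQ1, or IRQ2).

Answer: IRQ0

Derivation:
Event 1 (EXEC): [MAIN] PC=0: INC 5 -> ACC=5
Event 2 (EXEC): [MAIN] PC=1: NOP
Event 3 (INT 0): INT 0 arrives: push (MAIN, PC=2), enter IRQ0 at PC=0 (depth now 1)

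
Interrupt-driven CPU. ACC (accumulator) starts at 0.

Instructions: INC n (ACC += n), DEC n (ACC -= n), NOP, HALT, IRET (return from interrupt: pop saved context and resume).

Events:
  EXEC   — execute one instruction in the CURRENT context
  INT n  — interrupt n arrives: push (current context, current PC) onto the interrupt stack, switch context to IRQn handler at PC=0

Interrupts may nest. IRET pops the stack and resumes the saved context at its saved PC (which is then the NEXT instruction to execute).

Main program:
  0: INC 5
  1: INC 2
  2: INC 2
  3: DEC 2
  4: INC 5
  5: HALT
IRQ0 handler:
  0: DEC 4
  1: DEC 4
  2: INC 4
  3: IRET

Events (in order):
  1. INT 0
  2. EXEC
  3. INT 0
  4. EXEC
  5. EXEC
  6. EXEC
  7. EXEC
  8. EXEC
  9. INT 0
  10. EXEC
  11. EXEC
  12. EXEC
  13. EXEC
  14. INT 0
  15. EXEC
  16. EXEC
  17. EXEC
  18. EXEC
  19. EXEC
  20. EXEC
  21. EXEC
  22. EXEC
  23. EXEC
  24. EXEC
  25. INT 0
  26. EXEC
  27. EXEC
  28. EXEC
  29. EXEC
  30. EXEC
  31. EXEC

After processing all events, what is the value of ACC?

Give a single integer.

Answer: -8

Derivation:
Event 1 (INT 0): INT 0 arrives: push (MAIN, PC=0), enter IRQ0 at PC=0 (depth now 1)
Event 2 (EXEC): [IRQ0] PC=0: DEC 4 -> ACC=-4
Event 3 (INT 0): INT 0 arrives: push (IRQ0, PC=1), enter IRQ0 at PC=0 (depth now 2)
Event 4 (EXEC): [IRQ0] PC=0: DEC 4 -> ACC=-8
Event 5 (EXEC): [IRQ0] PC=1: DEC 4 -> ACC=-12
Event 6 (EXEC): [IRQ0] PC=2: INC 4 -> ACC=-8
Event 7 (EXEC): [IRQ0] PC=3: IRET -> resume IRQ0 at PC=1 (depth now 1)
Event 8 (EXEC): [IRQ0] PC=1: DEC 4 -> ACC=-12
Event 9 (INT 0): INT 0 arrives: push (IRQ0, PC=2), enter IRQ0 at PC=0 (depth now 2)
Event 10 (EXEC): [IRQ0] PC=0: DEC 4 -> ACC=-16
Event 11 (EXEC): [IRQ0] PC=1: DEC 4 -> ACC=-20
Event 12 (EXEC): [IRQ0] PC=2: INC 4 -> ACC=-16
Event 13 (EXEC): [IRQ0] PC=3: IRET -> resume IRQ0 at PC=2 (depth now 1)
Event 14 (INT 0): INT 0 arrives: push (IRQ0, PC=2), enter IRQ0 at PC=0 (depth now 2)
Event 15 (EXEC): [IRQ0] PC=0: DEC 4 -> ACC=-20
Event 16 (EXEC): [IRQ0] PC=1: DEC 4 -> ACC=-24
Event 17 (EXEC): [IRQ0] PC=2: INC 4 -> ACC=-20
Event 18 (EXEC): [IRQ0] PC=3: IRET -> resume IRQ0 at PC=2 (depth now 1)
Event 19 (EXEC): [IRQ0] PC=2: INC 4 -> ACC=-16
Event 20 (EXEC): [IRQ0] PC=3: IRET -> resume MAIN at PC=0 (depth now 0)
Event 21 (EXEC): [MAIN] PC=0: INC 5 -> ACC=-11
Event 22 (EXEC): [MAIN] PC=1: INC 2 -> ACC=-9
Event 23 (EXEC): [MAIN] PC=2: INC 2 -> ACC=-7
Event 24 (EXEC): [MAIN] PC=3: DEC 2 -> ACC=-9
Event 25 (INT 0): INT 0 arrives: push (MAIN, PC=4), enter IRQ0 at PC=0 (depth now 1)
Event 26 (EXEC): [IRQ0] PC=0: DEC 4 -> ACC=-13
Event 27 (EXEC): [IRQ0] PC=1: DEC 4 -> ACC=-17
Event 28 (EXEC): [IRQ0] PC=2: INC 4 -> ACC=-13
Event 29 (EXEC): [IRQ0] PC=3: IRET -> resume MAIN at PC=4 (depth now 0)
Event 30 (EXEC): [MAIN] PC=4: INC 5 -> ACC=-8
Event 31 (EXEC): [MAIN] PC=5: HALT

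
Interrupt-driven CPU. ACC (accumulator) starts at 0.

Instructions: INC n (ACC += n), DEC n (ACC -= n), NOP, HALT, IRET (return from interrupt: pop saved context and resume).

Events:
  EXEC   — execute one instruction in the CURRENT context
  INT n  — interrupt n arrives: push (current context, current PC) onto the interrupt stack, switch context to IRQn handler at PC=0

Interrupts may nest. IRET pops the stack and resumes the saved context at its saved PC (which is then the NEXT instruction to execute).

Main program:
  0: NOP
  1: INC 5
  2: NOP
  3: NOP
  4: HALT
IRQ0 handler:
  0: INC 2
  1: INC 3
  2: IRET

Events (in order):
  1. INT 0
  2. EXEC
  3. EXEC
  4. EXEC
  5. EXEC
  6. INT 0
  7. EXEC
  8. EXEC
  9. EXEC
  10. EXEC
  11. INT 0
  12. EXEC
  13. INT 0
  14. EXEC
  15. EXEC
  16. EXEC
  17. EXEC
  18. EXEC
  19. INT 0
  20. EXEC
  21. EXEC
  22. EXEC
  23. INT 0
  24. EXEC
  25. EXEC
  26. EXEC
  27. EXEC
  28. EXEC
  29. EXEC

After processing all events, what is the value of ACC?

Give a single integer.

Answer: 35

Derivation:
Event 1 (INT 0): INT 0 arrives: push (MAIN, PC=0), enter IRQ0 at PC=0 (depth now 1)
Event 2 (EXEC): [IRQ0] PC=0: INC 2 -> ACC=2
Event 3 (EXEC): [IRQ0] PC=1: INC 3 -> ACC=5
Event 4 (EXEC): [IRQ0] PC=2: IRET -> resume MAIN at PC=0 (depth now 0)
Event 5 (EXEC): [MAIN] PC=0: NOP
Event 6 (INT 0): INT 0 arrives: push (MAIN, PC=1), enter IRQ0 at PC=0 (depth now 1)
Event 7 (EXEC): [IRQ0] PC=0: INC 2 -> ACC=7
Event 8 (EXEC): [IRQ0] PC=1: INC 3 -> ACC=10
Event 9 (EXEC): [IRQ0] PC=2: IRET -> resume MAIN at PC=1 (depth now 0)
Event 10 (EXEC): [MAIN] PC=1: INC 5 -> ACC=15
Event 11 (INT 0): INT 0 arrives: push (MAIN, PC=2), enter IRQ0 at PC=0 (depth now 1)
Event 12 (EXEC): [IRQ0] PC=0: INC 2 -> ACC=17
Event 13 (INT 0): INT 0 arrives: push (IRQ0, PC=1), enter IRQ0 at PC=0 (depth now 2)
Event 14 (EXEC): [IRQ0] PC=0: INC 2 -> ACC=19
Event 15 (EXEC): [IRQ0] PC=1: INC 3 -> ACC=22
Event 16 (EXEC): [IRQ0] PC=2: IRET -> resume IRQ0 at PC=1 (depth now 1)
Event 17 (EXEC): [IRQ0] PC=1: INC 3 -> ACC=25
Event 18 (EXEC): [IRQ0] PC=2: IRET -> resume MAIN at PC=2 (depth now 0)
Event 19 (INT 0): INT 0 arrives: push (MAIN, PC=2), enter IRQ0 at PC=0 (depth now 1)
Event 20 (EXEC): [IRQ0] PC=0: INC 2 -> ACC=27
Event 21 (EXEC): [IRQ0] PC=1: INC 3 -> ACC=30
Event 22 (EXEC): [IRQ0] PC=2: IRET -> resume MAIN at PC=2 (depth now 0)
Event 23 (INT 0): INT 0 arrives: push (MAIN, PC=2), enter IRQ0 at PC=0 (depth now 1)
Event 24 (EXEC): [IRQ0] PC=0: INC 2 -> ACC=32
Event 25 (EXEC): [IRQ0] PC=1: INC 3 -> ACC=35
Event 26 (EXEC): [IRQ0] PC=2: IRET -> resume MAIN at PC=2 (depth now 0)
Event 27 (EXEC): [MAIN] PC=2: NOP
Event 28 (EXEC): [MAIN] PC=3: NOP
Event 29 (EXEC): [MAIN] PC=4: HALT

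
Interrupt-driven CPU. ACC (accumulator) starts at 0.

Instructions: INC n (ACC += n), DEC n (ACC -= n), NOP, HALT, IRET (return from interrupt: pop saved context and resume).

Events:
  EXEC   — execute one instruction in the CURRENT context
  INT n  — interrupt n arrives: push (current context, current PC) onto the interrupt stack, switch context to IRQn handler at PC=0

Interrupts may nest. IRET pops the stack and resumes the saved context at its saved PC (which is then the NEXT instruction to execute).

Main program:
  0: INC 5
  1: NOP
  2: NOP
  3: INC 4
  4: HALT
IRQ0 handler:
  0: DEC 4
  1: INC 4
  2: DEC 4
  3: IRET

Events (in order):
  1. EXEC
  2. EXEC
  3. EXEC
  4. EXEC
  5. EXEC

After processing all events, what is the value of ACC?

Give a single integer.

Event 1 (EXEC): [MAIN] PC=0: INC 5 -> ACC=5
Event 2 (EXEC): [MAIN] PC=1: NOP
Event 3 (EXEC): [MAIN] PC=2: NOP
Event 4 (EXEC): [MAIN] PC=3: INC 4 -> ACC=9
Event 5 (EXEC): [MAIN] PC=4: HALT

Answer: 9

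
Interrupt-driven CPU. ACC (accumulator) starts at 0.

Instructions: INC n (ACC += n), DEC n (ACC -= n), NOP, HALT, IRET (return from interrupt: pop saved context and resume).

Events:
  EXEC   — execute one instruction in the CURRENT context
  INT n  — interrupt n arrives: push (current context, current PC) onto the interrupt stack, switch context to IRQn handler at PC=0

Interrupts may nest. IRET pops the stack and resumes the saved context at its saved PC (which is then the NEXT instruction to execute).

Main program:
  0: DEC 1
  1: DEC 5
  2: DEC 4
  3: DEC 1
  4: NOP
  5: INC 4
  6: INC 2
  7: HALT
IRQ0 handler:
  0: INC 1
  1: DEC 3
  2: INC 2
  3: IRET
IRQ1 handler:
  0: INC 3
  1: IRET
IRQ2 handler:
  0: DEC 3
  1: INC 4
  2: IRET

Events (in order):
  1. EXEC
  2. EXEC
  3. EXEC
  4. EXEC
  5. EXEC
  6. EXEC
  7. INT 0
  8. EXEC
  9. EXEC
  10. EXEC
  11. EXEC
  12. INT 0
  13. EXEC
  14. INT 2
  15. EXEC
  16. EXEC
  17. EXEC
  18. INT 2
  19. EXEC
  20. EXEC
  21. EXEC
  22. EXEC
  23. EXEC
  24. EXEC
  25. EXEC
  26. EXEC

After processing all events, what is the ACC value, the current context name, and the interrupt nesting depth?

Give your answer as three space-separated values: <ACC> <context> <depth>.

Answer: -3 MAIN 0

Derivation:
Event 1 (EXEC): [MAIN] PC=0: DEC 1 -> ACC=-1
Event 2 (EXEC): [MAIN] PC=1: DEC 5 -> ACC=-6
Event 3 (EXEC): [MAIN] PC=2: DEC 4 -> ACC=-10
Event 4 (EXEC): [MAIN] PC=3: DEC 1 -> ACC=-11
Event 5 (EXEC): [MAIN] PC=4: NOP
Event 6 (EXEC): [MAIN] PC=5: INC 4 -> ACC=-7
Event 7 (INT 0): INT 0 arrives: push (MAIN, PC=6), enter IRQ0 at PC=0 (depth now 1)
Event 8 (EXEC): [IRQ0] PC=0: INC 1 -> ACC=-6
Event 9 (EXEC): [IRQ0] PC=1: DEC 3 -> ACC=-9
Event 10 (EXEC): [IRQ0] PC=2: INC 2 -> ACC=-7
Event 11 (EXEC): [IRQ0] PC=3: IRET -> resume MAIN at PC=6 (depth now 0)
Event 12 (INT 0): INT 0 arrives: push (MAIN, PC=6), enter IRQ0 at PC=0 (depth now 1)
Event 13 (EXEC): [IRQ0] PC=0: INC 1 -> ACC=-6
Event 14 (INT 2): INT 2 arrives: push (IRQ0, PC=1), enter IRQ2 at PC=0 (depth now 2)
Event 15 (EXEC): [IRQ2] PC=0: DEC 3 -> ACC=-9
Event 16 (EXEC): [IRQ2] PC=1: INC 4 -> ACC=-5
Event 17 (EXEC): [IRQ2] PC=2: IRET -> resume IRQ0 at PC=1 (depth now 1)
Event 18 (INT 2): INT 2 arrives: push (IRQ0, PC=1), enter IRQ2 at PC=0 (depth now 2)
Event 19 (EXEC): [IRQ2] PC=0: DEC 3 -> ACC=-8
Event 20 (EXEC): [IRQ2] PC=1: INC 4 -> ACC=-4
Event 21 (EXEC): [IRQ2] PC=2: IRET -> resume IRQ0 at PC=1 (depth now 1)
Event 22 (EXEC): [IRQ0] PC=1: DEC 3 -> ACC=-7
Event 23 (EXEC): [IRQ0] PC=2: INC 2 -> ACC=-5
Event 24 (EXEC): [IRQ0] PC=3: IRET -> resume MAIN at PC=6 (depth now 0)
Event 25 (EXEC): [MAIN] PC=6: INC 2 -> ACC=-3
Event 26 (EXEC): [MAIN] PC=7: HALT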